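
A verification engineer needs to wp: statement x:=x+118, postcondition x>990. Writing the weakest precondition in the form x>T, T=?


Formula: wp(x:=E, P) = P[E/x] (substitute E for x in postcondition)
Step 1: Postcondition: x>990
Step 2: Substitute x+118 for x: x+118>990
Step 3: Solve for x: x > 990-118 = 872

872


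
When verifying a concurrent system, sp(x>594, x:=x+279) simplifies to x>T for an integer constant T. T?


Formula: sp(P, x:=E) = exists old_x. (x = E[old_x/x]) AND P[old_x/x] (old_x is the value of x before the assignment; eliminate old_x by solving x = E[old_x/x] for old_x)
Step 1: Precondition P: x>594, i.e. old_x > 594
Step 2: Assignment gives x = old_x + 279, so old_x = x - 279
Step 3: Substitute into P: x - 279 > 594
Step 4: Simplify: x > 594+279 = 873

873


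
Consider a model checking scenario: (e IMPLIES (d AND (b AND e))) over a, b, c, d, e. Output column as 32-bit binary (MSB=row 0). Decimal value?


Formula: (e IMPLIES (d AND (b AND e))) over a, b, c, d, e (32 rows)
Evaluate each row (bits = a,b,c,d,e, MSB first):
  row 0 [00000]: (0 IMPLIES (0 AND (0 AND 0))) -> 1
  row 1 [00001]: (1 IMPLIES (0 AND (0 AND 1))) -> 0
  row 2 [00010]: (0 IMPLIES (1 AND (0 AND 0))) -> 1
  row 3 [00011]: (1 IMPLIES (1 AND (0 AND 1))) -> 0
  row 4 [00100]: (0 IMPLIES (0 AND (0 AND 0))) -> 1
  row 5 [00101]: (1 IMPLIES (0 AND (0 AND 1))) -> 0
  row 6 [00110]: (0 IMPLIES (1 AND (0 AND 0))) -> 1
  row 7 [00111]: (1 IMPLIES (1 AND (0 AND 1))) -> 0
  row 8 [01000]: (0 IMPLIES (0 AND (1 AND 0))) -> 1
  row 9 [01001]: (1 IMPLIES (0 AND (1 AND 1))) -> 0
  row 10 [01010]: (0 IMPLIES (1 AND (1 AND 0))) -> 1
  row 11 [01011]: (1 IMPLIES (1 AND (1 AND 1))) -> 1
  row 12 [01100]: (0 IMPLIES (0 AND (1 AND 0))) -> 1
  row 13 [01101]: (1 IMPLIES (0 AND (1 AND 1))) -> 0
  row 14 [01110]: (0 IMPLIES (1 AND (1 AND 0))) -> 1
  row 15 [01111]: (1 IMPLIES (1 AND (1 AND 1))) -> 1
  row 16 [10000]: (0 IMPLIES (0 AND (0 AND 0))) -> 1
  row 17 [10001]: (1 IMPLIES (0 AND (0 AND 1))) -> 0
  row 18 [10010]: (0 IMPLIES (1 AND (0 AND 0))) -> 1
  row 19 [10011]: (1 IMPLIES (1 AND (0 AND 1))) -> 0
  row 20 [10100]: (0 IMPLIES (0 AND (0 AND 0))) -> 1
  row 21 [10101]: (1 IMPLIES (0 AND (0 AND 1))) -> 0
  row 22 [10110]: (0 IMPLIES (1 AND (0 AND 0))) -> 1
  row 23 [10111]: (1 IMPLIES (1 AND (0 AND 1))) -> 0
  row 24 [11000]: (0 IMPLIES (0 AND (1 AND 0))) -> 1
  row 25 [11001]: (1 IMPLIES (0 AND (1 AND 1))) -> 0
  row 26 [11010]: (0 IMPLIES (1 AND (1 AND 0))) -> 1
  row 27 [11011]: (1 IMPLIES (1 AND (1 AND 1))) -> 1
  row 28 [11100]: (0 IMPLIES (0 AND (1 AND 0))) -> 1
  row 29 [11101]: (1 IMPLIES (0 AND (1 AND 1))) -> 0
  row 30 [11110]: (0 IMPLIES (1 AND (1 AND 0))) -> 1
  row 31 [11111]: (1 IMPLIES (1 AND (1 AND 1))) -> 1
Full result column, 4 rows per line (a,b,c fixed per line; d,e runs 00..11 left to right):
  rows 0-3 [a,b,c=000]: 1010  = hex A
  rows 4-7 [a,b,c=001]: 1010  = hex A
  rows 8-11 [a,b,c=010]: 1011  = hex B
  rows 12-15 [a,b,c=011]: 1011  = hex B
  rows 16-19 [a,b,c=100]: 1010  = hex A
  rows 20-23 [a,b,c=101]: 1010  = hex A
  rows 24-27 [a,b,c=110]: 1011  = hex B
  rows 28-31 [a,b,c=111]: 1011  = hex B
Output column (row 0 .. row 31) = 10101010101110111010101010111011
Output column grouped in 4s = 1010 1010 1011 1011 1010 1010 1011 1011 = 0xAABBAABB
Convert to decimal digit by digit (value = value*16 + digit):
  A -> 10
  10*16 + 10 (A) = 170
  170*16 + 11 (B) = 2731
  2731*16 + 11 (B) = 43707
  43707*16 + 10 (A) = 699322
  699322*16 + 10 (A) = 11189162
  11189162*16 + 11 (B) = 179026603
  179026603*16 + 11 (B) = 2864425659
Decimal = 2864425659

2864425659


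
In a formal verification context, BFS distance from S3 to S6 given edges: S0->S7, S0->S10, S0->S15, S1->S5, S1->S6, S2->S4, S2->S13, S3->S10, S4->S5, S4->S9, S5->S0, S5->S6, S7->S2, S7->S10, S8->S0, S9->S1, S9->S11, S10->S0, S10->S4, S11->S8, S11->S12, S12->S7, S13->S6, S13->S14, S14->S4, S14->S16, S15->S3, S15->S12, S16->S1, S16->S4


BFS layer-by-layer from S3:
  dist 0: {S3}
  dist 1: {S10}
  dist 2: {S0, S4}
  dist 3: {S5, S7, S9, S15}
  dist 4: {S1, S2, S6, S11, S12}
  -> S6 reached at distance 4
Shortest path length = 4

4


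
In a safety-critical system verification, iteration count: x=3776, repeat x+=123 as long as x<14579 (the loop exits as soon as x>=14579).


Step 1: x goes from 3776 toward 14579 by 123; the body runs while x<14579, so iterations = ceil((bound-start)/step)
Step 2: Distance=10803
Step 3: ceil(10803/123)=88

88


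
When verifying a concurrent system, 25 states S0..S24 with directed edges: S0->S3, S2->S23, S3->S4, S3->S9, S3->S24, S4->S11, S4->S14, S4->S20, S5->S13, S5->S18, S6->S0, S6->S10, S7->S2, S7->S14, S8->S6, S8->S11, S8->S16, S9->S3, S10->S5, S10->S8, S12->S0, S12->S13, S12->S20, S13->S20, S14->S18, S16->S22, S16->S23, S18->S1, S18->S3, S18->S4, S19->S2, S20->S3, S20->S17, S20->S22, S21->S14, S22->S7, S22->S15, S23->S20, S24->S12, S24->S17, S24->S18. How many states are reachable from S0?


BFS from S0:
  layer 0: {S0}
  layer 1: {S3}
  layer 2: {S4, S9, S24}
  layer 3: {S11, S12, S14, S17, S18, S20}
  layer 4: {S1, S13, S22}
  layer 5: {S7, S15}
  layer 6: {S2}
  layer 7: {S23}
Reachable set: {S0, S1, S2, S3, S4, S7, S9, S11, S12, S13, S14, S15, S17, S18, S20, S22, S23, S24}
Count = 18

18


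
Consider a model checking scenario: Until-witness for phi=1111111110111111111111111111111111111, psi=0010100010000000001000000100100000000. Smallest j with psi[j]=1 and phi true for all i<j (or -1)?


(phi U psi) at 0: need smallest j with psi[j]=1 and phi[i]=1 for all i in [0,j).
Scan from step 0:
  step 0: phi=1, psi=0 -> continue
  step 1: phi=1, psi=0 -> continue
  step 2: psi=1 and phi held for [0,2) -> witness found
Witness step = 2

2


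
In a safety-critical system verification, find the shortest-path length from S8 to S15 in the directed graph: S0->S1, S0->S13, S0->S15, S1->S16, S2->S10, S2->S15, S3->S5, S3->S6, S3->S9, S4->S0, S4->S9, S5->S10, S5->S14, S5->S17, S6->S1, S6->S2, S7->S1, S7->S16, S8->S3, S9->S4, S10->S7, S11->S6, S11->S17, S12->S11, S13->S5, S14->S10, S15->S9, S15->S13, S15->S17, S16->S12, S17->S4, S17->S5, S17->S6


BFS layer-by-layer from S8:
  dist 0: {S8}
  dist 1: {S3}
  dist 2: {S5, S6, S9}
  dist 3: {S1, S2, S4, S10, S14, S17}
  dist 4: {S0, S7, S15, S16}
  -> S15 reached at distance 4
Shortest path length = 4

4


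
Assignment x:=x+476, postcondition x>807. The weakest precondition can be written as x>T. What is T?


Formula: wp(x:=E, P) = P[E/x] (substitute E for x in postcondition)
Step 1: Postcondition: x>807
Step 2: Substitute x+476 for x: x+476>807
Step 3: Solve for x: x > 807-476 = 331

331


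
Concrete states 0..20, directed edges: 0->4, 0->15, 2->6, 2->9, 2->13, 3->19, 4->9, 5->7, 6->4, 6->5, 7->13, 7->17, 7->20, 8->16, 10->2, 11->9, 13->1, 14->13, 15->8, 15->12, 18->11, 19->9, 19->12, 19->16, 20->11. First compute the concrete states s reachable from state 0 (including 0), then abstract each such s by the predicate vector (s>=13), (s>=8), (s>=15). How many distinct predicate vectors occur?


BFS from 0:
Concrete reachable: {0, 4, 8, 9, 12, 15, 16}
Abstract via predicates (s>=13), (s>=8), (s>=15):
  (0,0,0) <- {0, 4}
  (0,1,0) <- {8, 9, 12}
  (1,1,1) <- {15, 16}
Distinct abstract states = 3

3


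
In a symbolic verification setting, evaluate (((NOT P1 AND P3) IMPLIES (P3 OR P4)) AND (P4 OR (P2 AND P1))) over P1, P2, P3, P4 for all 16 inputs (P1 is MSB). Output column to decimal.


Formula: (((NOT P1 AND P3) IMPLIES (P3 OR P4)) AND (P4 OR (P2 AND P1))) over P1, P2, P3, P4 (16 rows)
Evaluate each row (bits = P1,P2,P3,P4, MSB first):
  row 0 [0000]: (((NOT 0 AND 0) IMPLIES (0 OR 0)) AND (0 OR (0 AND 0))) -> 0
  row 1 [0001]: (((NOT 0 AND 0) IMPLIES (0 OR 1)) AND (1 OR (0 AND 0))) -> 1
  row 2 [0010]: (((NOT 0 AND 1) IMPLIES (1 OR 0)) AND (0 OR (0 AND 0))) -> 0
  row 3 [0011]: (((NOT 0 AND 1) IMPLIES (1 OR 1)) AND (1 OR (0 AND 0))) -> 1
  row 4 [0100]: (((NOT 0 AND 0) IMPLIES (0 OR 0)) AND (0 OR (1 AND 0))) -> 0
  row 5 [0101]: (((NOT 0 AND 0) IMPLIES (0 OR 1)) AND (1 OR (1 AND 0))) -> 1
  row 6 [0110]: (((NOT 0 AND 1) IMPLIES (1 OR 0)) AND (0 OR (1 AND 0))) -> 0
  row 7 [0111]: (((NOT 0 AND 1) IMPLIES (1 OR 1)) AND (1 OR (1 AND 0))) -> 1
  row 8 [1000]: (((NOT 1 AND 0) IMPLIES (0 OR 0)) AND (0 OR (0 AND 1))) -> 0
  row 9 [1001]: (((NOT 1 AND 0) IMPLIES (0 OR 1)) AND (1 OR (0 AND 1))) -> 1
  row 10 [1010]: (((NOT 1 AND 1) IMPLIES (1 OR 0)) AND (0 OR (0 AND 1))) -> 0
  row 11 [1011]: (((NOT 1 AND 1) IMPLIES (1 OR 1)) AND (1 OR (0 AND 1))) -> 1
  row 12 [1100]: (((NOT 1 AND 0) IMPLIES (0 OR 0)) AND (0 OR (1 AND 1))) -> 1
  row 13 [1101]: (((NOT 1 AND 0) IMPLIES (0 OR 1)) AND (1 OR (1 AND 1))) -> 1
  row 14 [1110]: (((NOT 1 AND 1) IMPLIES (1 OR 0)) AND (0 OR (1 AND 1))) -> 1
  row 15 [1111]: (((NOT 1 AND 1) IMPLIES (1 OR 1)) AND (1 OR (1 AND 1))) -> 1
Full result column, 4 rows per line (P1,P2 fixed per line; P3,P4 runs 00..11 left to right):
  rows 0-3 [P1,P2=00]: 0101  = hex 5
  rows 4-7 [P1,P2=01]: 0101  = hex 5
  rows 8-11 [P1,P2=10]: 0101  = hex 5
  rows 12-15 [P1,P2=11]: 1111  = hex F
Output column (row 0 .. row 15) = 0101010101011111
Output column grouped in 4s = 0101 0101 0101 1111 = 0x555F
Convert to decimal digit by digit (value = value*16 + digit):
  5 -> 5
  5*16 + 5 = 85
  85*16 + 5 = 1365
  1365*16 + 15 (F) = 21855
Decimal = 21855

21855


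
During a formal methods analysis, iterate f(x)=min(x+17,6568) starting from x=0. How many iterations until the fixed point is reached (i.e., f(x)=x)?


Step 1: x=0, cap=6568, increment=17
Step 2: x grows by 17 each step until capped at 6568; fixed point is x=6568
Step 3: iterations = ceil(6568/17) = 387

387


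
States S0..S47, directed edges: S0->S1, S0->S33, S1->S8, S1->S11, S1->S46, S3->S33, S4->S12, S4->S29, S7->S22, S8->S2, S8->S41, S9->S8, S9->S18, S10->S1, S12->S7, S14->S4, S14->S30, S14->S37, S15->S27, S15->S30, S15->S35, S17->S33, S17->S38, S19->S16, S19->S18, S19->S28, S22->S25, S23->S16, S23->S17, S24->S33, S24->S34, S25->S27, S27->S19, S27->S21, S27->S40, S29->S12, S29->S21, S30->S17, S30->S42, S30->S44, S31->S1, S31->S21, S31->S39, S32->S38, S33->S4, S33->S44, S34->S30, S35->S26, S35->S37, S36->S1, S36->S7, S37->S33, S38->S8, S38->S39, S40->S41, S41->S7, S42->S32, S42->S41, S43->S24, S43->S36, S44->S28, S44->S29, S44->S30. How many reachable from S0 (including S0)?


BFS from S0:
  layer 0: {S0}
  layer 1: {S1, S33}
  layer 2: {S4, S8, S11, S44, S46}
  layer 3: {S2, S12, S28, S29, S30, S41}
  layer 4: {S7, S17, S21, S42}
  layer 5: {S22, S32, S38}
  layer 6: {S25, S39}
  layer 7: {S27}
  layer 8: {S19, S40}
  layer 9: {S16, S18}
Reachable set: {S0, S1, S2, S4, S7, S8, S11, S12, S16, S17, S18, S19, S21, S22, S25, S27, S28, S29, S30, S32, S33, S38, S39, S40, S41, S42, S44, S46}
Count = 28

28


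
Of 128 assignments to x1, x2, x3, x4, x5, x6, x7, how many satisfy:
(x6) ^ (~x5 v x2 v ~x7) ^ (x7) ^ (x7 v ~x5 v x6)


CNF with 4 clauses over 7 vars (128 assignments).
An assignment satisfies CNF iff every clause has >=1 true literal.
Check each row (bits = x1,x2,x3,x4,x5,x6,x7; clause T/F shown):
  row 0 [0000000]: clauses=FTFT -> 0
  row 1 [0000001]: clauses=FTTT -> 0
  row 2 [0000010]: clauses=TTFT -> 0
  row 3 [0000011]: clauses=TTTT -> 1
  row 4 [0000100]: clauses=FTFF -> 0
  (every remaining row is evaluated the same way; all 128 results are listed next)
Full result column, 8 rows per line (x1,x2,x3,x4 fixed per line; x5,x6,x7 runs 000..111 left to right):
  rows 0-7 [x1,x2,x3,x4=0000]: 00010000  (ones: 1)
  rows 8-15 [x1,x2,x3,x4=0001]: 00010000  (ones: 1)
  rows 16-23 [x1,x2,x3,x4=0010]: 00010000  (ones: 1)
  rows 24-31 [x1,x2,x3,x4=0011]: 00010000  (ones: 1)
  rows 32-39 [x1,x2,x3,x4=0100]: 00010001  (ones: 2)
  rows 40-47 [x1,x2,x3,x4=0101]: 00010001  (ones: 2)
  rows 48-55 [x1,x2,x3,x4=0110]: 00010001  (ones: 2)
  rows 56-63 [x1,x2,x3,x4=0111]: 00010001  (ones: 2)
  rows 64-71 [x1,x2,x3,x4=1000]: 00010000  (ones: 1)
  rows 72-79 [x1,x2,x3,x4=1001]: 00010000  (ones: 1)
  rows 80-87 [x1,x2,x3,x4=1010]: 00010000  (ones: 1)
  rows 88-95 [x1,x2,x3,x4=1011]: 00010000  (ones: 1)
  rows 96-103 [x1,x2,x3,x4=1100]: 00010001  (ones: 2)
  rows 104-111 [x1,x2,x3,x4=1101]: 00010001  (ones: 2)
  rows 112-119 [x1,x2,x3,x4=1110]: 00010001  (ones: 2)
  rows 120-127 [x1,x2,x3,x4=1111]: 00010001  (ones: 2)
Satisfying assignments = 1+1+1+1+2+2+2+2+1+1+1+1+2+2+2+2 = 24

24


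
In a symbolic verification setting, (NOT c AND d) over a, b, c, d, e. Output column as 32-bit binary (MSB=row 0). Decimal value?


Formula: (NOT c AND d) over a, b, c, d, e (32 rows)
Evaluate each row (bits = a,b,c,d,e, MSB first):
  row 0 [00000]: (NOT 0 AND 0) -> 0
  row 1 [00001]: (NOT 0 AND 0) -> 0
  row 2 [00010]: (NOT 0 AND 1) -> 1
  row 3 [00011]: (NOT 0 AND 1) -> 1
  row 4 [00100]: (NOT 1 AND 0) -> 0
  row 5 [00101]: (NOT 1 AND 0) -> 0
  row 6 [00110]: (NOT 1 AND 1) -> 0
  row 7 [00111]: (NOT 1 AND 1) -> 0
  row 8 [01000]: (NOT 0 AND 0) -> 0
  row 9 [01001]: (NOT 0 AND 0) -> 0
  row 10 [01010]: (NOT 0 AND 1) -> 1
  row 11 [01011]: (NOT 0 AND 1) -> 1
  row 12 [01100]: (NOT 1 AND 0) -> 0
  row 13 [01101]: (NOT 1 AND 0) -> 0
  row 14 [01110]: (NOT 1 AND 1) -> 0
  row 15 [01111]: (NOT 1 AND 1) -> 0
  row 16 [10000]: (NOT 0 AND 0) -> 0
  row 17 [10001]: (NOT 0 AND 0) -> 0
  row 18 [10010]: (NOT 0 AND 1) -> 1
  row 19 [10011]: (NOT 0 AND 1) -> 1
  row 20 [10100]: (NOT 1 AND 0) -> 0
  row 21 [10101]: (NOT 1 AND 0) -> 0
  row 22 [10110]: (NOT 1 AND 1) -> 0
  row 23 [10111]: (NOT 1 AND 1) -> 0
  row 24 [11000]: (NOT 0 AND 0) -> 0
  row 25 [11001]: (NOT 0 AND 0) -> 0
  row 26 [11010]: (NOT 0 AND 1) -> 1
  row 27 [11011]: (NOT 0 AND 1) -> 1
  row 28 [11100]: (NOT 1 AND 0) -> 0
  row 29 [11101]: (NOT 1 AND 0) -> 0
  row 30 [11110]: (NOT 1 AND 1) -> 0
  row 31 [11111]: (NOT 1 AND 1) -> 0
Full result column, 4 rows per line (a,b,c fixed per line; d,e runs 00..11 left to right):
  rows 0-3 [a,b,c=000]: 0011  = hex 3
  rows 4-7 [a,b,c=001]: 0000  = hex 0
  rows 8-11 [a,b,c=010]: 0011  = hex 3
  rows 12-15 [a,b,c=011]: 0000  = hex 0
  rows 16-19 [a,b,c=100]: 0011  = hex 3
  rows 20-23 [a,b,c=101]: 0000  = hex 0
  rows 24-27 [a,b,c=110]: 0011  = hex 3
  rows 28-31 [a,b,c=111]: 0000  = hex 0
Output column (row 0 .. row 31) = 00110000001100000011000000110000
Output column grouped in 4s = 0011 0000 0011 0000 0011 0000 0011 0000 = 0x30303030
Convert to decimal digit by digit (value = value*16 + digit):
  3 -> 3
  3*16 + 0 = 48
  48*16 + 3 = 771
  771*16 + 0 = 12336
  12336*16 + 3 = 197379
  197379*16 + 0 = 3158064
  3158064*16 + 3 = 50529027
  50529027*16 + 0 = 808464432
Decimal = 808464432

808464432


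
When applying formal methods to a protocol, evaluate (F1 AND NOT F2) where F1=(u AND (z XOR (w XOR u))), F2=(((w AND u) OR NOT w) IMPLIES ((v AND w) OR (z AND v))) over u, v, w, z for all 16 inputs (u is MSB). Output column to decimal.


F1 = (u AND (z XOR (w XOR u)))
F2 = (((w AND u) OR NOT w) IMPLIES ((v AND w) OR (z AND v)))
Counterexample to F1=>F2 is where F1=1 and F2=0.
Evaluate each row (bits = u,v,w,z, MSB first):
  row 0 [0000]: F1=0 F2=0 -> F1&~F2 -> 0
  row 1 [0001]: F1=0 F2=0 -> F1&~F2 -> 0
  row 2 [0010]: F1=0 F2=1 -> F1&~F2 -> 0
  row 3 [0011]: F1=0 F2=1 -> F1&~F2 -> 0
  row 4 [0100]: F1=0 F2=0 -> F1&~F2 -> 0
  row 5 [0101]: F1=0 F2=1 -> F1&~F2 -> 0
  row 6 [0110]: F1=0 F2=1 -> F1&~F2 -> 0
  row 7 [0111]: F1=0 F2=1 -> F1&~F2 -> 0
  row 8 [1000]: F1=1 F2=0 -> F1&~F2 -> 1
  row 9 [1001]: F1=0 F2=0 -> F1&~F2 -> 0
  row 10 [1010]: F1=0 F2=0 -> F1&~F2 -> 0
  row 11 [1011]: F1=1 F2=0 -> F1&~F2 -> 1
  row 12 [1100]: F1=1 F2=0 -> F1&~F2 -> 1
  row 13 [1101]: F1=0 F2=1 -> F1&~F2 -> 0
  row 14 [1110]: F1=0 F2=1 -> F1&~F2 -> 0
  row 15 [1111]: F1=1 F2=1 -> F1&~F2 -> 0
Full result column, 4 rows per line (u,v fixed per line; w,z runs 00..11 left to right):
  rows 0-3 [u,v=00]: 0000  = hex 0
  rows 4-7 [u,v=01]: 0000  = hex 0
  rows 8-11 [u,v=10]: 1001  = hex 9
  rows 12-15 [u,v=11]: 1000  = hex 8
Counterexample vector (row 0 .. row 15) = 0000000010011000
Output column grouped in 4s = 0000 0000 1001 1000 = 0x0098
Convert to decimal digit by digit (value = value*16 + digit):
  0 -> 0
  0*16 + 0 = 0
  0*16 + 9 = 9
  9*16 + 8 = 152
Decimal = 152

152


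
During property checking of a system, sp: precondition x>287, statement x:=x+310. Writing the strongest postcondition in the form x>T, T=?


Formula: sp(P, x:=E) = exists old_x. (x = E[old_x/x]) AND P[old_x/x] (old_x is the value of x before the assignment; eliminate old_x by solving x = E[old_x/x] for old_x)
Step 1: Precondition P: x>287, i.e. old_x > 287
Step 2: Assignment gives x = old_x + 310, so old_x = x - 310
Step 3: Substitute into P: x - 310 > 287
Step 4: Simplify: x > 287+310 = 597

597


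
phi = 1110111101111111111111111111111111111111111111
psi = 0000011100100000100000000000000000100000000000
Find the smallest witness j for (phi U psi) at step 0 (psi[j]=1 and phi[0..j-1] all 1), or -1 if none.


(phi U psi) at 0: need smallest j with psi[j]=1 and phi[i]=1 for all i in [0,j).
Scan from step 0:
  step 0: phi=1, psi=0 -> continue
  step 1: phi=1, psi=0 -> continue
  step 2: phi=1, psi=0 -> continue
  step 3: phi=0 -> phi-prefix broken from here
  step 5: psi=1 but phi already failed -> not a witness
  step 6: psi=1 but phi already failed -> not a witness
  step 7: psi=1 but phi already failed -> not a witness
  step 10: psi=1 but phi already failed -> not a witness
  step 16: psi=1 but phi already failed -> not a witness
  step 34: psi=1 but phi already failed -> not a witness
  end of trace: no witness -> -1
Witness step = -1

-1


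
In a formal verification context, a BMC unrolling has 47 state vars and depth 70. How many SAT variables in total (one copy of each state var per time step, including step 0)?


BMC unrolls to depth k, creating one copy of each state var for steps 0..k.
Step count = 70 + 1 = 71 (steps 0 through 70)
Vars per step = 47
Total = 47 * 71 = 3337

3337


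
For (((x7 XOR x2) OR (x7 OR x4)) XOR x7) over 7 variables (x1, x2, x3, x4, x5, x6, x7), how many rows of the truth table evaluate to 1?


Formula: (((x7 XOR x2) OR (x7 OR x4)) XOR x7) over 7 vars (128 rows)
Evaluate each row (x1, x2, x3, x4, x5, x6, x7 as bits, MSB first):
  row 0 [0000000]: (((0 XOR 0) OR (0 OR 0)) XOR 0) -> 0
  row 1 [0000001]: (((1 XOR 0) OR (1 OR 0)) XOR 1) -> 0
  row 2 [0000010]: (((0 XOR 0) OR (0 OR 0)) XOR 0) -> 0
  row 3 [0000011]: (((1 XOR 0) OR (1 OR 0)) XOR 1) -> 0
  row 4 [0000100]: (((0 XOR 0) OR (0 OR 0)) XOR 0) -> 0
  (every remaining row is evaluated the same way; all 128 results are listed next)
Full result column, 8 rows per line (x1,x2,x3,x4 fixed per line; x5,x6,x7 runs 000..111 left to right):
  rows 0-7 [x1,x2,x3,x4=0000]: 00000000  (ones: 0)
  rows 8-15 [x1,x2,x3,x4=0001]: 10101010  (ones: 4)
  rows 16-23 [x1,x2,x3,x4=0010]: 00000000  (ones: 0)
  rows 24-31 [x1,x2,x3,x4=0011]: 10101010  (ones: 4)
  rows 32-39 [x1,x2,x3,x4=0100]: 10101010  (ones: 4)
  rows 40-47 [x1,x2,x3,x4=0101]: 10101010  (ones: 4)
  rows 48-55 [x1,x2,x3,x4=0110]: 10101010  (ones: 4)
  rows 56-63 [x1,x2,x3,x4=0111]: 10101010  (ones: 4)
  rows 64-71 [x1,x2,x3,x4=1000]: 00000000  (ones: 0)
  rows 72-79 [x1,x2,x3,x4=1001]: 10101010  (ones: 4)
  rows 80-87 [x1,x2,x3,x4=1010]: 00000000  (ones: 0)
  rows 88-95 [x1,x2,x3,x4=1011]: 10101010  (ones: 4)
  rows 96-103 [x1,x2,x3,x4=1100]: 10101010  (ones: 4)
  rows 104-111 [x1,x2,x3,x4=1101]: 10101010  (ones: 4)
  rows 112-119 [x1,x2,x3,x4=1110]: 10101010  (ones: 4)
  rows 120-127 [x1,x2,x3,x4=1111]: 10101010  (ones: 4)
Count of 1-rows = 0+4+0+4+4+4+4+4+0+4+0+4+4+4+4+4 = 48

48


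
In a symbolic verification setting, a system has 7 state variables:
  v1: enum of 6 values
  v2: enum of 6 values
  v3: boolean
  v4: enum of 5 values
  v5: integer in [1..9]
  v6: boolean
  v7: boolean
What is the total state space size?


State space = product of domain sizes of all variables.
Domain sizes:
  v1 (enum of 6 values): 6
  v2 (enum of 6 values): 6
  v3 (boolean): 2
  v4 (enum of 5 values): 5
  v5 (integer in [1..9]): 9
  v6 (boolean): 2
  v7 (boolean): 2
Product = 6 * 6 * 2 * 5 * 9 * 2 * 2 = 12960

12960


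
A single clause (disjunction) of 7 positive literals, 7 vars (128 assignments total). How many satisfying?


Step 1: Total=2^7=128
Step 2: Unsat when all 7 false: 2^0=1
Step 3: Sat=128-1=127

127


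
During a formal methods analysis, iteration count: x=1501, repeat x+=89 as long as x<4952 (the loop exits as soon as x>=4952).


Step 1: x goes from 1501 toward 4952 by 89; the body runs while x<4952, so iterations = ceil((bound-start)/step)
Step 2: Distance=3451
Step 3: ceil(3451/89)=39

39


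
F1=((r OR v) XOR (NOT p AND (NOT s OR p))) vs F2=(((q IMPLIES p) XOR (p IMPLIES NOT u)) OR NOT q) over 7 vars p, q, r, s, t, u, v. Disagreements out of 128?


F1 = ((r OR v) XOR (NOT p AND (NOT s OR p)))
F2 = (((q IMPLIES p) XOR (p IMPLIES NOT u)) OR NOT q)
Evaluate both on each of 128 rows (bits = p,q,r,s,t,u,v):
  row 0 [0000000]: F1=1 F2=1 -> 0
  row 1 [0000001]: F1=0 F2=1 (differ) -> 1
  row 2 [0000010]: F1=1 F2=1 -> 0
  row 3 [0000011]: F1=0 F2=1 (differ) -> 1
  row 4 [0000100]: F1=1 F2=1 -> 0
  (every remaining row is evaluated the same way; all 128 results are listed next)
Full result column, 8 rows per line (p,q,r,s fixed per line; t,u,v runs 000..111 left to right):
  rows 0-7 [p,q,r,s=0000]: 01010101  (ones: 4)
  rows 8-15 [p,q,r,s=0001]: 10101010  (ones: 4)
  rows 16-23 [p,q,r,s=0010]: 11111111  (ones: 8)
  rows 24-31 [p,q,r,s=0011]: 00000000  (ones: 0)
  rows 32-39 [p,q,r,s=0100]: 01010101  (ones: 4)
  rows 40-47 [p,q,r,s=0101]: 10101010  (ones: 4)
  rows 48-55 [p,q,r,s=0110]: 11111111  (ones: 8)
  rows 56-63 [p,q,r,s=0111]: 00000000  (ones: 0)
  rows 64-71 [p,q,r,s=1000]: 10101010  (ones: 4)
  rows 72-79 [p,q,r,s=1001]: 10101010  (ones: 4)
  rows 80-87 [p,q,r,s=1010]: 00000000  (ones: 0)
  rows 88-95 [p,q,r,s=1011]: 00000000  (ones: 0)
  rows 96-103 [p,q,r,s=1100]: 01100110  (ones: 4)
  rows 104-111 [p,q,r,s=1101]: 01100110  (ones: 4)
  rows 112-119 [p,q,r,s=1110]: 11001100  (ones: 4)
  rows 120-127 [p,q,r,s=1111]: 11001100  (ones: 4)
Disagreements = 4+4+8+0+4+4+8+0+4+4+0+0+4+4+4+4 = 56

56


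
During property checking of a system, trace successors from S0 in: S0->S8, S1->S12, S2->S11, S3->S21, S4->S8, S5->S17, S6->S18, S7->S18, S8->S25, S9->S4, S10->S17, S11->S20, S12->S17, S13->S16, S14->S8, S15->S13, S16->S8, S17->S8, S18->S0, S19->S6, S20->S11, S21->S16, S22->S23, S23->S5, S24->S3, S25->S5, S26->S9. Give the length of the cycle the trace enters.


Trace from S0 until a state repeats:
  S0 -> S8 -> S25 -> S5 -> S17 -> S8
S8 first seen at step 1, revisited at step 5.
Cycle length = 5 - 1 = 4

4


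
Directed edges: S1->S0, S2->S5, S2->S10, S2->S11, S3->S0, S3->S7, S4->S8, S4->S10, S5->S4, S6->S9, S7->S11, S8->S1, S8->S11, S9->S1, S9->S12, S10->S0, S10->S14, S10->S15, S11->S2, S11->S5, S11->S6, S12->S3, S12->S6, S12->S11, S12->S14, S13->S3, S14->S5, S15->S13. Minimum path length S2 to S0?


BFS layer-by-layer from S2:
  dist 0: {S2}
  dist 1: {S5, S10, S11}
  dist 2: {S0, S4, S6, S14, S15}
  -> S0 reached at distance 2
Shortest path length = 2

2


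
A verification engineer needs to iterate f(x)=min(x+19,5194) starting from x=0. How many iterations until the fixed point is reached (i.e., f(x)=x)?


Step 1: x=0, cap=5194, increment=19
Step 2: x grows by 19 each step until capped at 5194; fixed point is x=5194
Step 3: iterations = ceil(5194/19) = 274

274


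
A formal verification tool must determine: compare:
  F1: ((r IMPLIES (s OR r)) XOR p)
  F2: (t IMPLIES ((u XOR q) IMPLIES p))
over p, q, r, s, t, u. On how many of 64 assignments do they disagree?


F1 = ((r IMPLIES (s OR r)) XOR p)
F2 = (t IMPLIES ((u XOR q) IMPLIES p))
Evaluate both on each of 64 rows (bits = p,q,r,s,t,u):
  row 0 [000000]: F1=1 F2=1 -> 0
  row 1 [000001]: F1=1 F2=1 -> 0
  row 2 [000010]: F1=1 F2=1 -> 0
  row 3 [000011]: F1=1 F2=0 (differ) -> 1
  row 4 [000100]: F1=1 F2=1 -> 0
  (every remaining row is evaluated the same way; all 64 results are listed next)
Full result column, 8 rows per line (p,q,r fixed per line; s,t,u runs 000..111 left to right):
  rows 0-7 [p,q,r=000]: 00010001  (ones: 2)
  rows 8-15 [p,q,r=001]: 00010001  (ones: 2)
  rows 16-23 [p,q,r=010]: 00100010  (ones: 2)
  rows 24-31 [p,q,r=011]: 00100010  (ones: 2)
  rows 32-39 [p,q,r=100]: 11111111  (ones: 8)
  rows 40-47 [p,q,r=101]: 11111111  (ones: 8)
  rows 48-55 [p,q,r=110]: 11111111  (ones: 8)
  rows 56-63 [p,q,r=111]: 11111111  (ones: 8)
Disagreements = 2+2+2+2+8+8+8+8 = 40

40


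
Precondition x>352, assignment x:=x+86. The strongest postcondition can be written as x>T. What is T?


Formula: sp(P, x:=E) = exists old_x. (x = E[old_x/x]) AND P[old_x/x] (old_x is the value of x before the assignment; eliminate old_x by solving x = E[old_x/x] for old_x)
Step 1: Precondition P: x>352, i.e. old_x > 352
Step 2: Assignment gives x = old_x + 86, so old_x = x - 86
Step 3: Substitute into P: x - 86 > 352
Step 4: Simplify: x > 352+86 = 438

438


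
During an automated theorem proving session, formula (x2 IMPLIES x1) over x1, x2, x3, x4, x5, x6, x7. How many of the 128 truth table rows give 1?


Formula: (x2 IMPLIES x1) over 7 vars (128 rows)
Evaluate each row (x1, x2, x3, x4, x5, x6, x7 as bits, MSB first):
  row 0 [0000000]: (0 IMPLIES 0) -> 1
  row 1 [0000001]: (0 IMPLIES 0) -> 1
  row 2 [0000010]: (0 IMPLIES 0) -> 1
  row 3 [0000011]: (0 IMPLIES 0) -> 1
  row 4 [0000100]: (0 IMPLIES 0) -> 1
  (every remaining row is evaluated the same way; all 128 results are listed next)
Full result column, 8 rows per line (x1,x2,x3,x4 fixed per line; x5,x6,x7 runs 000..111 left to right):
  rows 0-7 [x1,x2,x3,x4=0000]: 11111111  (ones: 8)
  rows 8-15 [x1,x2,x3,x4=0001]: 11111111  (ones: 8)
  rows 16-23 [x1,x2,x3,x4=0010]: 11111111  (ones: 8)
  rows 24-31 [x1,x2,x3,x4=0011]: 11111111  (ones: 8)
  rows 32-39 [x1,x2,x3,x4=0100]: 00000000  (ones: 0)
  rows 40-47 [x1,x2,x3,x4=0101]: 00000000  (ones: 0)
  rows 48-55 [x1,x2,x3,x4=0110]: 00000000  (ones: 0)
  rows 56-63 [x1,x2,x3,x4=0111]: 00000000  (ones: 0)
  rows 64-71 [x1,x2,x3,x4=1000]: 11111111  (ones: 8)
  rows 72-79 [x1,x2,x3,x4=1001]: 11111111  (ones: 8)
  rows 80-87 [x1,x2,x3,x4=1010]: 11111111  (ones: 8)
  rows 88-95 [x1,x2,x3,x4=1011]: 11111111  (ones: 8)
  rows 96-103 [x1,x2,x3,x4=1100]: 11111111  (ones: 8)
  rows 104-111 [x1,x2,x3,x4=1101]: 11111111  (ones: 8)
  rows 112-119 [x1,x2,x3,x4=1110]: 11111111  (ones: 8)
  rows 120-127 [x1,x2,x3,x4=1111]: 11111111  (ones: 8)
Count of 1-rows = 8+8+8+8+0+0+0+0+8+8+8+8+8+8+8+8 = 96

96


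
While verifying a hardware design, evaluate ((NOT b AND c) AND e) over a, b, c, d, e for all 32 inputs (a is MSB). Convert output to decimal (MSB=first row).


Formula: ((NOT b AND c) AND e) over a, b, c, d, e (32 rows)
Evaluate each row (bits = a,b,c,d,e, MSB first):
  row 0 [00000]: ((NOT 0 AND 0) AND 0) -> 0
  row 1 [00001]: ((NOT 0 AND 0) AND 1) -> 0
  row 2 [00010]: ((NOT 0 AND 0) AND 0) -> 0
  row 3 [00011]: ((NOT 0 AND 0) AND 1) -> 0
  row 4 [00100]: ((NOT 0 AND 1) AND 0) -> 0
  row 5 [00101]: ((NOT 0 AND 1) AND 1) -> 1
  row 6 [00110]: ((NOT 0 AND 1) AND 0) -> 0
  row 7 [00111]: ((NOT 0 AND 1) AND 1) -> 1
  row 8 [01000]: ((NOT 1 AND 0) AND 0) -> 0
  row 9 [01001]: ((NOT 1 AND 0) AND 1) -> 0
  row 10 [01010]: ((NOT 1 AND 0) AND 0) -> 0
  row 11 [01011]: ((NOT 1 AND 0) AND 1) -> 0
  row 12 [01100]: ((NOT 1 AND 1) AND 0) -> 0
  row 13 [01101]: ((NOT 1 AND 1) AND 1) -> 0
  row 14 [01110]: ((NOT 1 AND 1) AND 0) -> 0
  row 15 [01111]: ((NOT 1 AND 1) AND 1) -> 0
  row 16 [10000]: ((NOT 0 AND 0) AND 0) -> 0
  row 17 [10001]: ((NOT 0 AND 0) AND 1) -> 0
  row 18 [10010]: ((NOT 0 AND 0) AND 0) -> 0
  row 19 [10011]: ((NOT 0 AND 0) AND 1) -> 0
  row 20 [10100]: ((NOT 0 AND 1) AND 0) -> 0
  row 21 [10101]: ((NOT 0 AND 1) AND 1) -> 1
  row 22 [10110]: ((NOT 0 AND 1) AND 0) -> 0
  row 23 [10111]: ((NOT 0 AND 1) AND 1) -> 1
  row 24 [11000]: ((NOT 1 AND 0) AND 0) -> 0
  row 25 [11001]: ((NOT 1 AND 0) AND 1) -> 0
  row 26 [11010]: ((NOT 1 AND 0) AND 0) -> 0
  row 27 [11011]: ((NOT 1 AND 0) AND 1) -> 0
  row 28 [11100]: ((NOT 1 AND 1) AND 0) -> 0
  row 29 [11101]: ((NOT 1 AND 1) AND 1) -> 0
  row 30 [11110]: ((NOT 1 AND 1) AND 0) -> 0
  row 31 [11111]: ((NOT 1 AND 1) AND 1) -> 0
Full result column, 4 rows per line (a,b,c fixed per line; d,e runs 00..11 left to right):
  rows 0-3 [a,b,c=000]: 0000  = hex 0
  rows 4-7 [a,b,c=001]: 0101  = hex 5
  rows 8-11 [a,b,c=010]: 0000  = hex 0
  rows 12-15 [a,b,c=011]: 0000  = hex 0
  rows 16-19 [a,b,c=100]: 0000  = hex 0
  rows 20-23 [a,b,c=101]: 0101  = hex 5
  rows 24-27 [a,b,c=110]: 0000  = hex 0
  rows 28-31 [a,b,c=111]: 0000  = hex 0
Output column (row 0 .. row 31) = 00000101000000000000010100000000
Output column grouped in 4s = 0000 0101 0000 0000 0000 0101 0000 0000 = 0x05000500
Convert to decimal digit by digit (value = value*16 + digit):
  0 -> 0
  0*16 + 5 = 5
  5*16 + 0 = 80
  80*16 + 0 = 1280
  1280*16 + 0 = 20480
  20480*16 + 5 = 327685
  327685*16 + 0 = 5242960
  5242960*16 + 0 = 83887360
Decimal = 83887360

83887360


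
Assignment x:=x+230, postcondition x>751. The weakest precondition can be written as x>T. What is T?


Formula: wp(x:=E, P) = P[E/x] (substitute E for x in postcondition)
Step 1: Postcondition: x>751
Step 2: Substitute x+230 for x: x+230>751
Step 3: Solve for x: x > 751-230 = 521

521


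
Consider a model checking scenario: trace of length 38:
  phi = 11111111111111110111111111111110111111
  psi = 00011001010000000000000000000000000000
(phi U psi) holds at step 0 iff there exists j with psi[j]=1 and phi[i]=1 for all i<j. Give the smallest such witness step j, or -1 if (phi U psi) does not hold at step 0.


(phi U psi) at 0: need smallest j with psi[j]=1 and phi[i]=1 for all i in [0,j).
Scan from step 0:
  step 0: phi=1, psi=0 -> continue
  step 1: phi=1, psi=0 -> continue
  step 2: phi=1, psi=0 -> continue
  step 3: psi=1 and phi held for [0,3) -> witness found
Witness step = 3

3


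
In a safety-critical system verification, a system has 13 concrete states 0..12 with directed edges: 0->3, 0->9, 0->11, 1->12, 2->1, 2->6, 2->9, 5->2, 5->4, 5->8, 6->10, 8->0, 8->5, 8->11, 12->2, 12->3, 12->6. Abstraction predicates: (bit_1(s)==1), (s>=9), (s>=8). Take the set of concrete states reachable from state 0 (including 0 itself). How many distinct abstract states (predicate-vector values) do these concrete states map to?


BFS from 0:
Concrete reachable: {0, 3, 9, 11}
Abstract via predicates (bit_1(s)==1), (s>=9), (s>=8):
  (0,0,0) <- {0}
  (0,1,1) <- {9}
  (1,0,0) <- {3}
  (1,1,1) <- {11}
Distinct abstract states = 4

4


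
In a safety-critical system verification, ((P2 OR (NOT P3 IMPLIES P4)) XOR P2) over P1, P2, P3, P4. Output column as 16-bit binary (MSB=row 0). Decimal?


Formula: ((P2 OR (NOT P3 IMPLIES P4)) XOR P2) over P1, P2, P3, P4 (16 rows)
Evaluate each row (bits = P1,P2,P3,P4, MSB first):
  row 0 [0000]: ((0 OR (NOT 0 IMPLIES 0)) XOR 0) -> 0
  row 1 [0001]: ((0 OR (NOT 0 IMPLIES 1)) XOR 0) -> 1
  row 2 [0010]: ((0 OR (NOT 1 IMPLIES 0)) XOR 0) -> 1
  row 3 [0011]: ((0 OR (NOT 1 IMPLIES 1)) XOR 0) -> 1
  row 4 [0100]: ((1 OR (NOT 0 IMPLIES 0)) XOR 1) -> 0
  row 5 [0101]: ((1 OR (NOT 0 IMPLIES 1)) XOR 1) -> 0
  row 6 [0110]: ((1 OR (NOT 1 IMPLIES 0)) XOR 1) -> 0
  row 7 [0111]: ((1 OR (NOT 1 IMPLIES 1)) XOR 1) -> 0
  row 8 [1000]: ((0 OR (NOT 0 IMPLIES 0)) XOR 0) -> 0
  row 9 [1001]: ((0 OR (NOT 0 IMPLIES 1)) XOR 0) -> 1
  row 10 [1010]: ((0 OR (NOT 1 IMPLIES 0)) XOR 0) -> 1
  row 11 [1011]: ((0 OR (NOT 1 IMPLIES 1)) XOR 0) -> 1
  row 12 [1100]: ((1 OR (NOT 0 IMPLIES 0)) XOR 1) -> 0
  row 13 [1101]: ((1 OR (NOT 0 IMPLIES 1)) XOR 1) -> 0
  row 14 [1110]: ((1 OR (NOT 1 IMPLIES 0)) XOR 1) -> 0
  row 15 [1111]: ((1 OR (NOT 1 IMPLIES 1)) XOR 1) -> 0
Full result column, 4 rows per line (P1,P2 fixed per line; P3,P4 runs 00..11 left to right):
  rows 0-3 [P1,P2=00]: 0111  = hex 7
  rows 4-7 [P1,P2=01]: 0000  = hex 0
  rows 8-11 [P1,P2=10]: 0111  = hex 7
  rows 12-15 [P1,P2=11]: 0000  = hex 0
Output column (row 0 .. row 15) = 0111000001110000
Output column grouped in 4s = 0111 0000 0111 0000 = 0x7070
Convert to decimal digit by digit (value = value*16 + digit):
  7 -> 7
  7*16 + 0 = 112
  112*16 + 7 = 1799
  1799*16 + 0 = 28784
Decimal = 28784

28784


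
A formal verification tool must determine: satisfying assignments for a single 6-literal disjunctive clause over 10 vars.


Step 1: Total=2^10=1024
Step 2: Unsat when all 6 false: 2^4=16
Step 3: Sat=1024-16=1008

1008


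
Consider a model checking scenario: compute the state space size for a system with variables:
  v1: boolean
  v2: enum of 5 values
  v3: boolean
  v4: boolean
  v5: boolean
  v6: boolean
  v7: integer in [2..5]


State space = product of domain sizes of all variables.
Domain sizes:
  v1 (boolean): 2
  v2 (enum of 5 values): 5
  v3 (boolean): 2
  v4 (boolean): 2
  v5 (boolean): 2
  v6 (boolean): 2
  v7 (integer in [2..5]): 4
Product = 2 * 5 * 2 * 2 * 2 * 2 * 4 = 640

640


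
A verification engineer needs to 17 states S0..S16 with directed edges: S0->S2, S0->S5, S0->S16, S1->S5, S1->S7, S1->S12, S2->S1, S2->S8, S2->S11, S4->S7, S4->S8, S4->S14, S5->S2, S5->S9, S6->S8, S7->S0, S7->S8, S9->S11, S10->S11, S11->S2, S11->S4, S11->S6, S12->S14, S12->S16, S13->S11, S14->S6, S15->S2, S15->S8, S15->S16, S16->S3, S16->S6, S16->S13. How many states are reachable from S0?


BFS from S0:
  layer 0: {S0}
  layer 1: {S2, S5, S16}
  layer 2: {S1, S3, S6, S8, S9, S11, S13}
  layer 3: {S4, S7, S12}
  layer 4: {S14}
Reachable set: {S0, S1, S2, S3, S4, S5, S6, S7, S8, S9, S11, S12, S13, S14, S16}
Count = 15

15


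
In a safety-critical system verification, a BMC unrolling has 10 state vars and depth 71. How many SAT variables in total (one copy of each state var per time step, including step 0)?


BMC unrolls to depth k, creating one copy of each state var for steps 0..k.
Step count = 71 + 1 = 72 (steps 0 through 71)
Vars per step = 10
Total = 10 * 72 = 720

720


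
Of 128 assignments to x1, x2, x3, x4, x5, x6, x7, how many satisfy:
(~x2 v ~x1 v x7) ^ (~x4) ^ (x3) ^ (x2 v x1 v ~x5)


CNF with 4 clauses over 7 vars (128 assignments).
An assignment satisfies CNF iff every clause has >=1 true literal.
Check each row (bits = x1,x2,x3,x4,x5,x6,x7; clause T/F shown):
  row 0 [0000000]: clauses=TTFT -> 0
  row 1 [0000001]: clauses=TTFT -> 0
  row 2 [0000010]: clauses=TTFT -> 0
  row 3 [0000011]: clauses=TTFT -> 0
  row 4 [0000100]: clauses=TTFF -> 0
  (every remaining row is evaluated the same way; all 128 results are listed next)
Full result column, 8 rows per line (x1,x2,x3,x4 fixed per line; x5,x6,x7 runs 000..111 left to right):
  rows 0-7 [x1,x2,x3,x4=0000]: 00000000  (ones: 0)
  rows 8-15 [x1,x2,x3,x4=0001]: 00000000  (ones: 0)
  rows 16-23 [x1,x2,x3,x4=0010]: 11110000  (ones: 4)
  rows 24-31 [x1,x2,x3,x4=0011]: 00000000  (ones: 0)
  rows 32-39 [x1,x2,x3,x4=0100]: 00000000  (ones: 0)
  rows 40-47 [x1,x2,x3,x4=0101]: 00000000  (ones: 0)
  rows 48-55 [x1,x2,x3,x4=0110]: 11111111  (ones: 8)
  rows 56-63 [x1,x2,x3,x4=0111]: 00000000  (ones: 0)
  rows 64-71 [x1,x2,x3,x4=1000]: 00000000  (ones: 0)
  rows 72-79 [x1,x2,x3,x4=1001]: 00000000  (ones: 0)
  rows 80-87 [x1,x2,x3,x4=1010]: 11111111  (ones: 8)
  rows 88-95 [x1,x2,x3,x4=1011]: 00000000  (ones: 0)
  rows 96-103 [x1,x2,x3,x4=1100]: 00000000  (ones: 0)
  rows 104-111 [x1,x2,x3,x4=1101]: 00000000  (ones: 0)
  rows 112-119 [x1,x2,x3,x4=1110]: 01010101  (ones: 4)
  rows 120-127 [x1,x2,x3,x4=1111]: 00000000  (ones: 0)
Satisfying assignments = 0+0+4+0+0+0+8+0+0+0+8+0+0+0+4+0 = 24

24


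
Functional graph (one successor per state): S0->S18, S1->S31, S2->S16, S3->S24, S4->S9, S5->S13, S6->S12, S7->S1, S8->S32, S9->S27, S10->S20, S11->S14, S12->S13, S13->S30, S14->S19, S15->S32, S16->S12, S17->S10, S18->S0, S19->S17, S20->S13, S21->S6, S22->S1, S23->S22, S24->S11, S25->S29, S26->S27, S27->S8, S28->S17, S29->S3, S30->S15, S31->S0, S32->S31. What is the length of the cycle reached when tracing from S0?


Trace from S0 until a state repeats:
  S0 -> S18 -> S0
S0 first seen at step 0, revisited at step 2.
Cycle length = 2 - 0 = 2

2


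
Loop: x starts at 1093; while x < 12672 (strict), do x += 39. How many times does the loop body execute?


Step 1: x goes from 1093 toward 12672 by 39; the body runs while x<12672, so iterations = ceil((bound-start)/step)
Step 2: Distance=11579
Step 3: ceil(11579/39)=297

297


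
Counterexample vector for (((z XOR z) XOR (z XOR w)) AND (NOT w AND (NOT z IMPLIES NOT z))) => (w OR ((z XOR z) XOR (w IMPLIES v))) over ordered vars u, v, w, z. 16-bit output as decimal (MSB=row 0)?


F1 = (((z XOR z) XOR (z XOR w)) AND (NOT w AND (NOT z IMPLIES NOT z)))
F2 = (w OR ((z XOR z) XOR (w IMPLIES v)))
Counterexample to F1=>F2 is where F1=1 and F2=0.
Evaluate each row (bits = u,v,w,z, MSB first):
  row 0 [0000]: F1=0 F2=1 -> F1&~F2 -> 0
  row 1 [0001]: F1=1 F2=1 -> F1&~F2 -> 0
  row 2 [0010]: F1=0 F2=1 -> F1&~F2 -> 0
  row 3 [0011]: F1=0 F2=1 -> F1&~F2 -> 0
  row 4 [0100]: F1=0 F2=1 -> F1&~F2 -> 0
  row 5 [0101]: F1=1 F2=1 -> F1&~F2 -> 0
  row 6 [0110]: F1=0 F2=1 -> F1&~F2 -> 0
  row 7 [0111]: F1=0 F2=1 -> F1&~F2 -> 0
  row 8 [1000]: F1=0 F2=1 -> F1&~F2 -> 0
  row 9 [1001]: F1=1 F2=1 -> F1&~F2 -> 0
  row 10 [1010]: F1=0 F2=1 -> F1&~F2 -> 0
  row 11 [1011]: F1=0 F2=1 -> F1&~F2 -> 0
  row 12 [1100]: F1=0 F2=1 -> F1&~F2 -> 0
  row 13 [1101]: F1=1 F2=1 -> F1&~F2 -> 0
  row 14 [1110]: F1=0 F2=1 -> F1&~F2 -> 0
  row 15 [1111]: F1=0 F2=1 -> F1&~F2 -> 0
Full result column, 4 rows per line (u,v fixed per line; w,z runs 00..11 left to right):
  rows 0-3 [u,v=00]: 0000  = hex 0
  rows 4-7 [u,v=01]: 0000  = hex 0
  rows 8-11 [u,v=10]: 0000  = hex 0
  rows 12-15 [u,v=11]: 0000  = hex 0
Counterexample vector (row 0 .. row 15) = 0000000000000000
Output column grouped in 4s = 0000 0000 0000 0000 = 0x0000
Convert to decimal digit by digit (value = value*16 + digit):
  0 -> 0
  0*16 + 0 = 0
  0*16 + 0 = 0
  0*16 + 0 = 0
Decimal = 0

0


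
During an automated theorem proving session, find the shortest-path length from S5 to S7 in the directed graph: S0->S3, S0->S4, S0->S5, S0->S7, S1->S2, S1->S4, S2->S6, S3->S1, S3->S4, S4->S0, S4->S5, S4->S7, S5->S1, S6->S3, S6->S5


BFS layer-by-layer from S5:
  dist 0: {S5}
  dist 1: {S1}
  dist 2: {S2, S4}
  dist 3: {S0, S6, S7}
  -> S7 reached at distance 3
Shortest path length = 3

3


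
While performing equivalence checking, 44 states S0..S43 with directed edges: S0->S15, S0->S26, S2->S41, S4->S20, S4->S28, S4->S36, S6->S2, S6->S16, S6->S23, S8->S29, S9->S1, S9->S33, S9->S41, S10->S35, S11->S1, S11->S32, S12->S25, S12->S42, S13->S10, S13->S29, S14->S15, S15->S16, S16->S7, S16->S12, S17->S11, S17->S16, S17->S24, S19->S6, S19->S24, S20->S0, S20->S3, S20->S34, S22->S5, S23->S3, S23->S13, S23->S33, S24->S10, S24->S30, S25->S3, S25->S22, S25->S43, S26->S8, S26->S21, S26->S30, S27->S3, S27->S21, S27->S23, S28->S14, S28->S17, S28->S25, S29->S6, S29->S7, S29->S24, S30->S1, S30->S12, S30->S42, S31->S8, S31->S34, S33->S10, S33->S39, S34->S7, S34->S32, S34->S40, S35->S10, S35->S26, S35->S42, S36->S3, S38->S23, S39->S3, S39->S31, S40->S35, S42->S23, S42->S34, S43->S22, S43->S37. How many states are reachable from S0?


BFS from S0:
  layer 0: {S0}
  layer 1: {S15, S26}
  layer 2: {S8, S16, S21, S30}
  layer 3: {S1, S7, S12, S29, S42}
  layer 4: {S6, S23, S24, S25, S34}
  layer 5: {S2, S3, S10, S13, S22, S32, S33, S40, S43}
  layer 6: {S5, S35, S37, S39, S41}
  layer 7: {S31}
Reachable set: {S0, S1, S2, S3, S5, S6, S7, S8, S10, S12, S13, S15, S16, S21, S22, S23, S24, S25, S26, S29, S30, S31, S32, S33, S34, S35, S37, S39, S40, S41, S42, S43}
Count = 32

32


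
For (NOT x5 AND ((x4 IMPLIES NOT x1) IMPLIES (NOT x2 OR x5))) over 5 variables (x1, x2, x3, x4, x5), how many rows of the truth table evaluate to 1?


Formula: (NOT x5 AND ((x4 IMPLIES NOT x1) IMPLIES (NOT x2 OR x5))) over 5 vars (32 rows)
Evaluate each row (x1, x2, x3, x4, x5 as bits, MSB first):
  row 0 [00000]: (NOT 0 AND ((0 IMPLIES NOT 0) IMPLIES (NOT 0 OR 0))) -> 1
  row 1 [00001]: (NOT 1 AND ((0 IMPLIES NOT 0) IMPLIES (NOT 0 OR 1))) -> 0
  row 2 [00010]: (NOT 0 AND ((1 IMPLIES NOT 0) IMPLIES (NOT 0 OR 0))) -> 1
  row 3 [00011]: (NOT 1 AND ((1 IMPLIES NOT 0) IMPLIES (NOT 0 OR 1))) -> 0
  row 4 [00100]: (NOT 0 AND ((0 IMPLIES NOT 0) IMPLIES (NOT 0 OR 0))) -> 1
  row 5 [00101]: (NOT 1 AND ((0 IMPLIES NOT 0) IMPLIES (NOT 0 OR 1))) -> 0
  row 6 [00110]: (NOT 0 AND ((1 IMPLIES NOT 0) IMPLIES (NOT 0 OR 0))) -> 1
  row 7 [00111]: (NOT 1 AND ((1 IMPLIES NOT 0) IMPLIES (NOT 0 OR 1))) -> 0
  row 8 [01000]: (NOT 0 AND ((0 IMPLIES NOT 0) IMPLIES (NOT 1 OR 0))) -> 0
  row 9 [01001]: (NOT 1 AND ((0 IMPLIES NOT 0) IMPLIES (NOT 1 OR 1))) -> 0
  row 10 [01010]: (NOT 0 AND ((1 IMPLIES NOT 0) IMPLIES (NOT 1 OR 0))) -> 0
  row 11 [01011]: (NOT 1 AND ((1 IMPLIES NOT 0) IMPLIES (NOT 1 OR 1))) -> 0
  row 12 [01100]: (NOT 0 AND ((0 IMPLIES NOT 0) IMPLIES (NOT 1 OR 0))) -> 0
  row 13 [01101]: (NOT 1 AND ((0 IMPLIES NOT 0) IMPLIES (NOT 1 OR 1))) -> 0
  row 14 [01110]: (NOT 0 AND ((1 IMPLIES NOT 0) IMPLIES (NOT 1 OR 0))) -> 0
  row 15 [01111]: (NOT 1 AND ((1 IMPLIES NOT 0) IMPLIES (NOT 1 OR 1))) -> 0
  row 16 [10000]: (NOT 0 AND ((0 IMPLIES NOT 1) IMPLIES (NOT 0 OR 0))) -> 1
  row 17 [10001]: (NOT 1 AND ((0 IMPLIES NOT 1) IMPLIES (NOT 0 OR 1))) -> 0
  row 18 [10010]: (NOT 0 AND ((1 IMPLIES NOT 1) IMPLIES (NOT 0 OR 0))) -> 1
  row 19 [10011]: (NOT 1 AND ((1 IMPLIES NOT 1) IMPLIES (NOT 0 OR 1))) -> 0
  row 20 [10100]: (NOT 0 AND ((0 IMPLIES NOT 1) IMPLIES (NOT 0 OR 0))) -> 1
  row 21 [10101]: (NOT 1 AND ((0 IMPLIES NOT 1) IMPLIES (NOT 0 OR 1))) -> 0
  row 22 [10110]: (NOT 0 AND ((1 IMPLIES NOT 1) IMPLIES (NOT 0 OR 0))) -> 1
  row 23 [10111]: (NOT 1 AND ((1 IMPLIES NOT 1) IMPLIES (NOT 0 OR 1))) -> 0
  row 24 [11000]: (NOT 0 AND ((0 IMPLIES NOT 1) IMPLIES (NOT 1 OR 0))) -> 0
  row 25 [11001]: (NOT 1 AND ((0 IMPLIES NOT 1) IMPLIES (NOT 1 OR 1))) -> 0
  row 26 [11010]: (NOT 0 AND ((1 IMPLIES NOT 1) IMPLIES (NOT 1 OR 0))) -> 1
  row 27 [11011]: (NOT 1 AND ((1 IMPLIES NOT 1) IMPLIES (NOT 1 OR 1))) -> 0
  row 28 [11100]: (NOT 0 AND ((0 IMPLIES NOT 1) IMPLIES (NOT 1 OR 0))) -> 0
  row 29 [11101]: (NOT 1 AND ((0 IMPLIES NOT 1) IMPLIES (NOT 1 OR 1))) -> 0
  row 30 [11110]: (NOT 0 AND ((1 IMPLIES NOT 1) IMPLIES (NOT 1 OR 0))) -> 1
  row 31 [11111]: (NOT 1 AND ((1 IMPLIES NOT 1) IMPLIES (NOT 1 OR 1))) -> 0
Full result column, 8 rows per line (x1,x2 fixed per line; x3,x4,x5 runs 000..111 left to right):
  rows 0-7 [x1,x2=00]: 10101010  (ones: 4)
  rows 8-15 [x1,x2=01]: 00000000  (ones: 0)
  rows 16-23 [x1,x2=10]: 10101010  (ones: 4)
  rows 24-31 [x1,x2=11]: 00100010  (ones: 2)
Count of 1-rows = 4+0+4+2 = 10

10
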